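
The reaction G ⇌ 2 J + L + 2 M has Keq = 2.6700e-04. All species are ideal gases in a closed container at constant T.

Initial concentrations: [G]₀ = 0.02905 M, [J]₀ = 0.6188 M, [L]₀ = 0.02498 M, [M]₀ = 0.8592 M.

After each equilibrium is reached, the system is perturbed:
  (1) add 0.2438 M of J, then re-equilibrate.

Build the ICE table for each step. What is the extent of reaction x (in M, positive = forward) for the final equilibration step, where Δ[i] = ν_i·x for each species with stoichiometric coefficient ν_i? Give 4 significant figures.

Q₀ = 0.2431 vs Keq = 2.6700e-04 ⇒ Q>K, reverse
Step 1:
                    G           J           L           M
  init        0.02905      0.6188     0.02498      0.8592
  Δ           0.02491    -0.04982    -0.02491    -0.04982
  eq          0.05396       0.569  6.7938e-05      0.8094
  solve Keq expr → x = -0.02491; check Q = 2.6700e-04
Then add 0.2438 M of J.
Step 2:
                    G           J           L           M
  init        0.05396      0.8128  6.7938e-05      0.8094
  Δ        3.4612e-05 -6.9223e-05 -3.4612e-05 -6.9223e-05
  eq            0.054      0.8127  3.3326e-05      0.8093
  solve Keq expr → x = -3.4612e-05; check Q = 2.6700e-04

x = -3.4612e-05 M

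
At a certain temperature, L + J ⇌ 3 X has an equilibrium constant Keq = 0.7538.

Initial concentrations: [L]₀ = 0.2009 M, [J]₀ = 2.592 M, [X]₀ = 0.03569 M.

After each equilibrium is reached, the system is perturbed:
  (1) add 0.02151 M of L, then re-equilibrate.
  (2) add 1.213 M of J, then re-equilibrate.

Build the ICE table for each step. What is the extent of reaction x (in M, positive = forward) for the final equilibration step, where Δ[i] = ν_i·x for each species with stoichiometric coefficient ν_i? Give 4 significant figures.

Q₀ = 8.7302e-05 vs Keq = 0.7538 ⇒ Q<K, forward
Step 1:
                   L          J          X
  I           0.2009      2.592    0.03569
  C          -0.1447    -0.1447     0.4341
  E           0.0562      2.447     0.4698
  solve Keq expr → x = 0.1447; check Q = 0.7538
Then add 0.02151 M of L.
Step 2:
                   L          J          X
  I          0.07771      2.447     0.4698
  C        -0.009895  -0.009895    0.02968
  E          0.06782      2.437     0.4995
  solve Keq expr → x = 0.009895; check Q = 0.7538
Then add 1.213 M of J.
Step 3:
                   L          J          X
  I          0.06782       3.65     0.4995
  C         -0.01192   -0.01192    0.03575
  E           0.0559      3.638     0.5352
  solve Keq expr → x = 0.01192; check Q = 0.7538

x = 0.01192 M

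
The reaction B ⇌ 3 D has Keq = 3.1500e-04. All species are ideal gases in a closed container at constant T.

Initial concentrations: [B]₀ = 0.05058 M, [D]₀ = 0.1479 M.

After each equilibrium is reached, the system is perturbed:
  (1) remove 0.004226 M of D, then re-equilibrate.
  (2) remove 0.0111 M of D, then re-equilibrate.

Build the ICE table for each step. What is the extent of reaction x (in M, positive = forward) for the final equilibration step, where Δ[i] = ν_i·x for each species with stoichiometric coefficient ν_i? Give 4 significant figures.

x = 0.003562 M

Q₀ = 0.06396 vs Keq = 3.1500e-04 ⇒ Q>K, reverse
Step 1:
                   B          D
  I          0.05058     0.1479
  C          0.03915    -0.1174
  E          0.08973    0.03046
  solve Keq expr → x = -0.03915; check Q = 3.1500e-04
Then remove 0.004226 M of D.
Step 2:
                   B          D
  I          0.08973    0.02623
  C        -0.001357   0.004072
  E          0.08837    0.03031
  solve Keq expr → x = 0.001357; check Q = 3.1500e-04
Then remove 0.0111 M of D.
Step 3:
                   B          D
  I          0.08837    0.01921
  C        -0.003562    0.01069
  E          0.08481    0.02989
  solve Keq expr → x = 0.003562; check Q = 3.1500e-04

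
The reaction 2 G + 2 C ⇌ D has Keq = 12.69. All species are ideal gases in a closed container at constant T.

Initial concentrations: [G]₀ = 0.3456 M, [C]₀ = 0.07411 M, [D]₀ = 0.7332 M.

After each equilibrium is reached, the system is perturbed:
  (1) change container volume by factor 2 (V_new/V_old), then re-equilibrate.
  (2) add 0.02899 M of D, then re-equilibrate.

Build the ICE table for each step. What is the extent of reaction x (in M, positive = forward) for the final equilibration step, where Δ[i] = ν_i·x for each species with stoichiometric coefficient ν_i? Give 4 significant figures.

Q₀ = 1118 vs Keq = 12.69 ⇒ Q>K, reverse
Step 1:
                   G          C          D
  I           0.3456    0.07411     0.7332
  C            0.275      0.275    -0.1375
  E           0.6206     0.3491     0.5957
  solve Keq expr → x = -0.1375; check Q = 12.69
Then change container volume by factor 2 (V_new/V_old).
Step 2:
                   G          C          D
  I           0.3103     0.1746     0.2978
  C           0.1315     0.1315   -0.06576
  E           0.4418     0.3061     0.2321
  solve Keq expr → x = -0.06576; check Q = 12.69
Then add 0.02899 M of D.
Step 3:
                   G          C          D
  I           0.4418     0.3061     0.2611
  C         0.009159   0.009159   -0.00458
  E            0.451     0.3152     0.2565
  solve Keq expr → x = -0.00458; check Q = 12.69

x = -0.00458 M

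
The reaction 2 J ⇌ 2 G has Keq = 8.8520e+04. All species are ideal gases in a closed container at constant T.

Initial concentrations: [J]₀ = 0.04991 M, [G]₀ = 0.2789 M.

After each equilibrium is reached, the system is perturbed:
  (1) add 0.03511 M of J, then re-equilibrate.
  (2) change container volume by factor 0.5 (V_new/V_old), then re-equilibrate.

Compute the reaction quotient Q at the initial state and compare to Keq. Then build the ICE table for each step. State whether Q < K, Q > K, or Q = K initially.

Q₀ = 31.23; Q < K (proceeds forward)

Q₀ = 31.23 vs Keq = 8.8520e+04 ⇒ Q<K, forward
Step 1:
                    J           G
  I           0.04991      0.2789
  C          -0.04881     0.04881
  E          0.001101      0.3277
  solve Keq expr → x = 0.0244; check Q = 8.8520e+04
Then add 0.03511 M of J.
Step 2:
                    J           G
  I           0.03621      0.3277
  C          -0.03499     0.03499
  E          0.001219      0.3627
  solve Keq expr → x = 0.0175; check Q = 8.8520e+04
Then change container volume by factor 0.5 (V_new/V_old).
Step 3:
                    J           G
  I          0.002438      0.7254
  C                 0           0
  E          0.002438      0.7254
  solve Keq expr → x = 0; check Q = 8.8520e+04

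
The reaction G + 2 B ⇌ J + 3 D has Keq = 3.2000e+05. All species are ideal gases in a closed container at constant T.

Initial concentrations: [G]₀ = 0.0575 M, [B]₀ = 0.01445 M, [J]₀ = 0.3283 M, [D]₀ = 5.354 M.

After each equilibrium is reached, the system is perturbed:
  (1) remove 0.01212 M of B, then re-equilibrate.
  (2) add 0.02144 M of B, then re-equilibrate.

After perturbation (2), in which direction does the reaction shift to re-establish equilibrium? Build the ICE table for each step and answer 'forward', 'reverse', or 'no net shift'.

Q₀ = 4.1966e+06 vs Keq = 3.2000e+05 ⇒ Q>K, reverse
Step 1:
                   G          B          J          D
  I           0.0575    0.01445     0.3283      5.354
  C          0.01521    0.03042   -0.01521   -0.04562
  E          0.07271    0.04487     0.3131      5.308
  solve Keq expr → x = -0.01521; check Q = 3.2000e+05
Then remove 0.01212 M of B.
Step 2:
                   G          B          J          D
  I          0.07271    0.03275     0.3131      5.308
  C         0.005051     0.0101  -0.005051   -0.01515
  E          0.07776    0.04285      0.308      5.293
  solve Keq expr → x = -0.005051; check Q = 3.2000e+05
Then add 0.02144 M of B.
Step 3:
                   G          B          J          D
  I          0.07776    0.06429      0.308      5.293
  C         -0.00888   -0.01776    0.00888    0.02664
  E          0.06888    0.04653     0.3169       5.32
  solve Keq expr → x = 0.00888; check Q = 3.2000e+05

Direction: forward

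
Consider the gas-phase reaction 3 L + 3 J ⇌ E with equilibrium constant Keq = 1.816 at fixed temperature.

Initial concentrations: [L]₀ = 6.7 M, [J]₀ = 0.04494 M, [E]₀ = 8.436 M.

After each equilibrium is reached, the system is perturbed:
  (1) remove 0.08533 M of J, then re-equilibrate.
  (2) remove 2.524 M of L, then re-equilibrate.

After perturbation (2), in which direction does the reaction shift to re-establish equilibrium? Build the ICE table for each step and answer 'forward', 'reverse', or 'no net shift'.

Q₀ = 309 vs Keq = 1.816 ⇒ Q>K, reverse
Step 1:
                   L          J          E
  Initial        6.7    0.04494      8.436
  Change      0.1964     0.1964   -0.06546
  Equil        6.896     0.2413      8.371
  solve Keq expr → x = -0.06546; check Q = 1.816
Then remove 0.08533 M of J.
Step 2:
                   L          J          E
  Initial      6.896      0.156      8.371
  Change     0.08223    0.08223   -0.02741
  Equil        6.979     0.2382      8.343
  solve Keq expr → x = -0.02741; check Q = 1.816
Then remove 2.524 M of L.
Step 3:
                   L          J          E
  Initial      4.455     0.2382      8.343
  Change      0.1242     0.1242   -0.04142
  Equil        4.579     0.3625      8.302
  solve Keq expr → x = -0.04142; check Q = 1.816

Direction: reverse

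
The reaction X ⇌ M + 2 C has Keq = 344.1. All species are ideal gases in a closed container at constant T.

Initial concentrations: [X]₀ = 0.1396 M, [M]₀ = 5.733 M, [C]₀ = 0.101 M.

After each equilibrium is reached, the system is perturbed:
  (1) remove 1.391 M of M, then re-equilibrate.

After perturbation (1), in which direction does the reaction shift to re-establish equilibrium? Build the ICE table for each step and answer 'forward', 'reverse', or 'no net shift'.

Q₀ = 0.4189 vs Keq = 344.1 ⇒ Q<K, forward
Step 1:
                  X         M         C
  Initial    0.1396     5.733     0.101
  Change    -0.1372    0.1372    0.2744
  Equil    0.002404      5.87    0.3754
  solve Keq expr → x = 0.1372; check Q = 344.1
Then remove 1.391 M of M.
Step 2:
                  X         M         C
  Initial  0.002404     4.479    0.3754
  Change  -5.5849e-04 5.5849e-04  0.001117
  Equil    0.001846      4.48    0.3765
  solve Keq expr → x = 5.5849e-04; check Q = 344.1

Direction: forward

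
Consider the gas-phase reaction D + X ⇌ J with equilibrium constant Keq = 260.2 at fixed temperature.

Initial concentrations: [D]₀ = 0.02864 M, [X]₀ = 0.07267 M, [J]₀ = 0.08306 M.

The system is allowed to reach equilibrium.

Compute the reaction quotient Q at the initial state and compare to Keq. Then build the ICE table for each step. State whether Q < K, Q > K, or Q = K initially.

Q₀ = 39.91; Q < K (proceeds forward)

Q₀ = 39.91 vs Keq = 260.2 ⇒ Q<K, forward
Step 1:
                    D           X           J
  I           0.02864     0.07267     0.08306
  C          -0.02092    -0.02092     0.02092
  E          0.007722     0.05175       0.104
  solve Keq expr → x = 0.02092; check Q = 260.2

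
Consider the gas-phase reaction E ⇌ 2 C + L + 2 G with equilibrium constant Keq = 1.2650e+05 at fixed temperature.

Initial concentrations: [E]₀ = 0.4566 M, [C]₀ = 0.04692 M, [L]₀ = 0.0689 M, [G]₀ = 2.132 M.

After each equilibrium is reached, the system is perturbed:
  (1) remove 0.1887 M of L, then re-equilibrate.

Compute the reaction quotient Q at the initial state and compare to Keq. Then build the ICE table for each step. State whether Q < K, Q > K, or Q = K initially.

Q₀ = 0.00151; Q < K (proceeds forward)

Q₀ = 0.00151 vs Keq = 1.2650e+05 ⇒ Q<K, forward
Step 1:
                    E           C           L           G
  Initial      0.4566     0.04692      0.0689       2.132
  Change      -0.4566      0.9131      0.4566      0.9131
  Equil    3.5502e-05        0.96      0.5255       3.045
  solve Keq expr → x = 0.4566; check Q = 1.2650e+05
Then remove 0.1887 M of L.
Step 2:
                    E           C           L           G
  Initial  3.5502e-05        0.96      0.3368       3.045
  Change  -1.2747e-05  2.5493e-05  1.2747e-05  2.5493e-05
  Equil    2.2755e-05      0.9601      0.3368       3.045
  solve Keq expr → x = 1.2747e-05; check Q = 1.2650e+05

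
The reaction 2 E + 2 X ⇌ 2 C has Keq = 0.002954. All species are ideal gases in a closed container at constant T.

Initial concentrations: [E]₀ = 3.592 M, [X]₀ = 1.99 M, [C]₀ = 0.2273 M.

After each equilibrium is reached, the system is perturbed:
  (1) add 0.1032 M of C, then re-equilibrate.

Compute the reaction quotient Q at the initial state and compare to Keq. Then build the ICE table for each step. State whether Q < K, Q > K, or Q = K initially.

Q₀ = 0.001011; Q < K (proceeds forward)

Q₀ = 0.001011 vs Keq = 0.002954 ⇒ Q<K, forward
Step 1:
                    E           X           C
  init          3.592        1.99      0.2273
  Δ           -0.1243     -0.1243      0.1243
  eq            3.468       1.866      0.3516
  solve Keq expr → x = 0.06216; check Q = 0.002954
Then add 0.1032 M of C.
Step 2:
                    E           X           C
  init          3.468       1.866      0.4548
  Δ           0.07974     0.07974    -0.07974
  eq            3.547       1.945      0.3751
  solve Keq expr → x = -0.03987; check Q = 0.002954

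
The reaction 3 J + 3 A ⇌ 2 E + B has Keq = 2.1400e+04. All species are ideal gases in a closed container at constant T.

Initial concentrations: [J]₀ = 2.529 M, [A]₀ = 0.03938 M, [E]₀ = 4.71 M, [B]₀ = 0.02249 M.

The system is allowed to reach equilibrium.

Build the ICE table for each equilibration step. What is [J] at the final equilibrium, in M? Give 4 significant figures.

Q₀ = 505.1 vs Keq = 2.1400e+04 ⇒ Q<K, forward
Step 1:
                  J         A         E         B
  init        2.529   0.03938      4.71   0.02249
  Δ        -0.02659  -0.02659   0.01773  0.008865
  eq          2.502   0.01279     4.728   0.03135
  solve Keq expr → x = 0.008865; check Q = 2.1400e+04

[J]_eq = 2.502 M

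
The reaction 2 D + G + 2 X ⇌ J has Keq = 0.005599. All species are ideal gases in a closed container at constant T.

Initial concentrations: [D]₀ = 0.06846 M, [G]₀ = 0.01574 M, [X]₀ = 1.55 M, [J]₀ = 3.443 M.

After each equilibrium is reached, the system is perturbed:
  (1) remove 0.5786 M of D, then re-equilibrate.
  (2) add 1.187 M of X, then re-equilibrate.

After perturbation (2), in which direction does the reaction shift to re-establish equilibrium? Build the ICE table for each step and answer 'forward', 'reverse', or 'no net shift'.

Direction: forward

Q₀ = 1.9427e+04 vs Keq = 0.005599 ⇒ Q>K, reverse
Step 1:
                   D          G          X          J
  I          0.06846    0.01574       1.55      3.443
  C            3.097      1.548      3.097     -1.548
  E            3.165      1.564      4.647      1.895
  solve Keq expr → x = -1.548; check Q = 0.005599
Then remove 0.5786 M of D.
Step 2:
                   D          G          X          J
  I            2.587      1.564      4.647      1.895
  C           0.2319     0.1159     0.2319    -0.1159
  E            2.819       1.68      4.879      1.779
  solve Keq expr → x = -0.1159; check Q = 0.005599
Then add 1.187 M of X.
Step 3:
                   D          G          X          J
  I            2.819       1.68      6.066      1.779
  C          -0.2619     -0.131    -0.2619      0.131
  E            2.557      1.549      5.804       1.91
  solve Keq expr → x = 0.131; check Q = 0.005599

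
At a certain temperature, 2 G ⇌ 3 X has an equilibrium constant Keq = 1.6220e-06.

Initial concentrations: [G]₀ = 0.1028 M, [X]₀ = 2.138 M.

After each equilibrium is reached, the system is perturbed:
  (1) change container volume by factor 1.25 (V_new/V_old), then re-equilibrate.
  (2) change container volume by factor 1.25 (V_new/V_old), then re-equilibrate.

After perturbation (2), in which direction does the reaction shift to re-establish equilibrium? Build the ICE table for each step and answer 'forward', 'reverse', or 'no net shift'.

Direction: forward

Q₀ = 924.8 vs Keq = 1.6220e-06 ⇒ Q>K, reverse
Step 1:
                  G         X
  I          0.1028     2.138
  C           1.415    -2.122
  E           1.518   0.01552
  solve Keq expr → x = -0.7075; check Q = 1.6220e-06
Then change container volume by factor 1.25 (V_new/V_old).
Step 2:
                  G         X
  I           1.214   0.01241
  C       -6.3594e-04 9.5391e-04
  E           1.214   0.01337
  solve Keq expr → x = 3.1797e-04; check Q = 1.6220e-06
Then change container volume by factor 1.25 (V_new/V_old).
Step 3:
                  G         X
  I          0.9709   0.01069
  C       -5.4764e-04 8.2146e-04
  E          0.9703   0.01152
  solve Keq expr → x = 2.7382e-04; check Q = 1.6220e-06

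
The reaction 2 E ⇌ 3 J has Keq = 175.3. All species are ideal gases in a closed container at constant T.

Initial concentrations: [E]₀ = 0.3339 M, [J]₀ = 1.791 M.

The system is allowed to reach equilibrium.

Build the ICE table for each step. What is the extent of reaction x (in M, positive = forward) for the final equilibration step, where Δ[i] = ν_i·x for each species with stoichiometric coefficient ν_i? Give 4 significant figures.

x = 0.06198 M

Q₀ = 51.53 vs Keq = 175.3 ⇒ Q<K, forward
Step 1:
                   E          J
  Initial     0.3339      1.791
  Change      -0.124     0.1859
  Equil       0.2099      1.977
  solve Keq expr → x = 0.06198; check Q = 175.3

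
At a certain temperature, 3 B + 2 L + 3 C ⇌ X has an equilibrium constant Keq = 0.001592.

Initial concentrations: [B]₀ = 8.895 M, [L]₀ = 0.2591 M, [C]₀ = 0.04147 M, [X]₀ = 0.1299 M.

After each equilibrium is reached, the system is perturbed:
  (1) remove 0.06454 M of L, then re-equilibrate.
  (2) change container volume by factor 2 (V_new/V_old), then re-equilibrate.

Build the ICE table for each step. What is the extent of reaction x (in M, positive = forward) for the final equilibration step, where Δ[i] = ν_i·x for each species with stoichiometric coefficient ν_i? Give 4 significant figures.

Q₀ = 38.55 vs Keq = 0.001592 ⇒ Q>K, reverse
Step 1:
                  B         L         C         X
  Initial     8.895    0.2591   0.04147    0.1299
  Change     0.3403    0.2269    0.3403   -0.1134
  Equil       9.235     0.486    0.3817   0.01647
  solve Keq expr → x = -0.1134; check Q = 0.001592
Then remove 0.06454 M of L.
Step 2:
                  B         L         C         X
  Initial     9.235    0.4214    0.3817   0.01647
  Change   0.008521   0.00568  0.008521  -0.00284
  Equil       9.244    0.4271    0.3903   0.01363
  solve Keq expr → x = -0.00284; check Q = 0.001592
Then change container volume by factor 2 (V_new/V_old).
Step 3:
                  B         L         C         X
  Initial     4.622    0.2135    0.1951  0.006817
  Change    0.02021   0.01347   0.02021 -0.006735
  Equil       4.642     0.227    0.2153 8.1954e-05
  solve Keq expr → x = -0.006735; check Q = 0.001592

x = -0.006735 M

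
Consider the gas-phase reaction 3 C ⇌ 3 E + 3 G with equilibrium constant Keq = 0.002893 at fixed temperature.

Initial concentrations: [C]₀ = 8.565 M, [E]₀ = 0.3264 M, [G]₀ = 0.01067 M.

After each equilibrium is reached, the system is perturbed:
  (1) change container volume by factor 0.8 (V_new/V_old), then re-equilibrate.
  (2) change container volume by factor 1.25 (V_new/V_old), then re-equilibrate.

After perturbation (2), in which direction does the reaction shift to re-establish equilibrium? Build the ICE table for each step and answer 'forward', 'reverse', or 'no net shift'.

Q₀ = 6.7230e-11 vs Keq = 0.002893 ⇒ Q<K, forward
Step 1:
                   C          E          G
  init         8.565     0.3264    0.01067
  Δ          -0.8891     0.8891     0.8891
  eq           7.676      1.216     0.8998
  solve Keq expr → x = 0.2964; check Q = 0.002893
Then change container volume by factor 0.8 (V_new/V_old).
Step 2:
                   C          E          G
  init         9.595      1.519      1.125
  Δ           0.1286    -0.1286    -0.1286
  eq           9.723      1.391     0.9962
  solve Keq expr → x = -0.04286; check Q = 0.002893
Then change container volume by factor 1.25 (V_new/V_old).
Step 3:
                   C          E          G
  init         7.779      1.113     0.7969
  Δ          -0.1029     0.1029     0.1029
  eq           7.676      1.216     0.8998
  solve Keq expr → x = 0.03429; check Q = 0.002893

Direction: forward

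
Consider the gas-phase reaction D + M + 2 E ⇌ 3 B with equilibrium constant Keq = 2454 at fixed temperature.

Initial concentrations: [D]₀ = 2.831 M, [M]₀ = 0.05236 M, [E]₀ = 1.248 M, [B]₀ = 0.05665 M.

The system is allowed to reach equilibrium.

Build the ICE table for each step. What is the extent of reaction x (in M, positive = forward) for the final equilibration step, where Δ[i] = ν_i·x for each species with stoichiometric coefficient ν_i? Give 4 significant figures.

Q₀ = 7.8746e-04 vs Keq = 2454 ⇒ Q<K, forward
Step 1:
                    D           M           E           B
  init          2.831     0.05236       1.248     0.05665
  Δ          -0.05236    -0.05236     -0.1047      0.1571
  eq            2.779  1.0954e-06       1.143      0.2137
  solve Keq expr → x = 0.05236; check Q = 2454

x = 0.05236 M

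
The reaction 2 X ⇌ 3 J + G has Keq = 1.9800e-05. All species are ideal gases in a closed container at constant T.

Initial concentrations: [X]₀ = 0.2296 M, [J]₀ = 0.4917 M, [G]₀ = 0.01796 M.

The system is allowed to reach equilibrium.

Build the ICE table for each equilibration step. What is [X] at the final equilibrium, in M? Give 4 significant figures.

Q₀ = 0.0405 vs Keq = 1.9800e-05 ⇒ Q>K, reverse
Step 1:
                  X         J         G
  Initial    0.2296    0.4917   0.01796
  Change    0.03589  -0.05383  -0.01794
  Equil      0.2655    0.4379 1.6623e-05
  solve Keq expr → x = -0.01794; check Q = 1.9800e-05

[X]_eq = 0.2655 M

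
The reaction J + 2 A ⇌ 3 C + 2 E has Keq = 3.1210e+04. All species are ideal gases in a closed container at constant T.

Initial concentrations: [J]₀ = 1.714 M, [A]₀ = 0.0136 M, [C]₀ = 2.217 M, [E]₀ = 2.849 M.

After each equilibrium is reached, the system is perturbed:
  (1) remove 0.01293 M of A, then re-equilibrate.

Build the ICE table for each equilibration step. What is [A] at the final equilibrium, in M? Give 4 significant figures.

[A]_eq = 0.03839 M

Q₀ = 2.7899e+05 vs Keq = 3.1210e+04 ⇒ Q>K, reverse
Step 1:
                   J          A          C          E
  I            1.714     0.0136      2.217      2.849
  C          0.01276    0.02551   -0.03827   -0.02551
  E            1.727    0.03911      2.179      2.823
  solve Keq expr → x = -0.01276; check Q = 3.1210e+04
Then remove 0.01293 M of A.
Step 2:
                   J          A          C          E
  I            1.727    0.02618      2.179      2.823
  C         0.006102     0.0122   -0.01831    -0.0122
  E            1.733    0.03839       2.16      2.811
  solve Keq expr → x = -0.006102; check Q = 3.1210e+04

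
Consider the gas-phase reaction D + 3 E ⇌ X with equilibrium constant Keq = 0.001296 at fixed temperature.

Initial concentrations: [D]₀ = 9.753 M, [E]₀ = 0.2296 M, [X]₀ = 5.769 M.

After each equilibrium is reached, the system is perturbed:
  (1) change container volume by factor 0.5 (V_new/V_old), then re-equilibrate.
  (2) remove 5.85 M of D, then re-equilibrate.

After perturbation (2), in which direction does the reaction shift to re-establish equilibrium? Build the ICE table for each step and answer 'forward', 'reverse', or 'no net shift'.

Q₀ = 48.87 vs Keq = 0.001296 ⇒ Q>K, reverse
Step 1:
                    D           E           X
  init          9.753      0.2296       5.769
  Δ             2.013       6.039      -2.013
  eq            11.77       6.269       3.756
  solve Keq expr → x = -2.013; check Q = 0.001296
Then change container volume by factor 0.5 (V_new/V_old).
Step 2:
                    D           E           X
  init          23.53       12.54       7.512
  Δ            -1.866      -5.599       1.866
  eq            21.67       6.938       9.378
  solve Keq expr → x = 1.866; check Q = 0.001296
Then remove 5.85 M of D.
Step 3:
                    D           E           X
  init          15.82       6.938       9.378
  Δ            0.2234      0.6701     -0.2234
  eq            16.04       7.608       9.155
  solve Keq expr → x = -0.2234; check Q = 0.001296

Direction: reverse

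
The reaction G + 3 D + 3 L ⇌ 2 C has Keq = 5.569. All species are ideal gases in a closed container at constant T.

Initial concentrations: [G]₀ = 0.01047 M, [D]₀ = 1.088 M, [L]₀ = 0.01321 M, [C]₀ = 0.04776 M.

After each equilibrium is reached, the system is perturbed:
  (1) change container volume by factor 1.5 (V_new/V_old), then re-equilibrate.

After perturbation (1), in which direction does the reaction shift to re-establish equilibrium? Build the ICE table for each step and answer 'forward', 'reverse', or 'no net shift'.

Q₀ = 7.3382e+04 vs Keq = 5.569 ⇒ Q>K, reverse
Step 1:
                  G         D         L         C
  init      0.01047     1.088   0.01321   0.04776
  Δ         0.01919   0.05757   0.05757  -0.03838
  eq        0.02966     1.146   0.07078  0.009383
  solve Keq expr → x = -0.01919; check Q = 5.569
Then change container volume by factor 1.5 (V_new/V_old).
Step 2:
                  G         D         L         C
  init      0.01977    0.7637   0.04718  0.006255
  Δ        0.001729  0.005188  0.005188 -0.003459
  eq         0.0215    0.7689   0.05237  0.002796
  solve Keq expr → x = -0.001729; check Q = 5.569

Direction: reverse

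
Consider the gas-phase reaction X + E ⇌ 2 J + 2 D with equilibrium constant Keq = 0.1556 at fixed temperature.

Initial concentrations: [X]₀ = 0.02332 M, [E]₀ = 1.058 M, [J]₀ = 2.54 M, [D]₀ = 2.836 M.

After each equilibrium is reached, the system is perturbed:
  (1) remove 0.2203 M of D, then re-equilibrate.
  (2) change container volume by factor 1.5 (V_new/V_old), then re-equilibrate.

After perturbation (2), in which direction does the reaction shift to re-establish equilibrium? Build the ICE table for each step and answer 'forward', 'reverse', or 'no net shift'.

Q₀ = 2103 vs Keq = 0.1556 ⇒ Q>K, reverse
Step 1:
                   X          E          J          D
  I          0.02332      1.058       2.54      2.836
  C           0.9635     0.9635     -1.927     -1.927
  E           0.9868      2.022      0.613      0.909
  solve Keq expr → x = -0.9635; check Q = 0.1556
Then remove 0.2203 M of D.
Step 2:
                   X          E          J          D
  I           0.9868      2.022      0.613     0.6887
  C         -0.04229   -0.04229    0.08457    0.08457
  E           0.9446      1.979     0.6975     0.7732
  solve Keq expr → x = 0.04229; check Q = 0.1556
Then change container volume by factor 1.5 (V_new/V_old).
Step 3:
                   X          E          J          D
  I           0.6297      1.319      0.465     0.5155
  C         -0.04662   -0.04662    0.09324    0.09324
  E           0.5831      1.273     0.5583     0.6087
  solve Keq expr → x = 0.04662; check Q = 0.1556

Direction: forward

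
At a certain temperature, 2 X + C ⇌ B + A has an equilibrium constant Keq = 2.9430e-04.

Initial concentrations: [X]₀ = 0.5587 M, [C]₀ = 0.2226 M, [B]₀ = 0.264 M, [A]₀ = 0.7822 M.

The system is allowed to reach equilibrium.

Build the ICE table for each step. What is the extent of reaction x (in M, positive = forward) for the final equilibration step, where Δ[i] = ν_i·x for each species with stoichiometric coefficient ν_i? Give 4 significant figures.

Q₀ = 2.972 vs Keq = 2.9430e-04 ⇒ Q>K, reverse
Step 1:
                  X         C         B         A
  Initial    0.5587    0.2226     0.264    0.7822
  Change     0.5273    0.2637   -0.2637   -0.2637
  Equil       1.086    0.4863 3.2554e-04    0.5185
  solve Keq expr → x = -0.2637; check Q = 2.9430e-04

x = -0.2637 M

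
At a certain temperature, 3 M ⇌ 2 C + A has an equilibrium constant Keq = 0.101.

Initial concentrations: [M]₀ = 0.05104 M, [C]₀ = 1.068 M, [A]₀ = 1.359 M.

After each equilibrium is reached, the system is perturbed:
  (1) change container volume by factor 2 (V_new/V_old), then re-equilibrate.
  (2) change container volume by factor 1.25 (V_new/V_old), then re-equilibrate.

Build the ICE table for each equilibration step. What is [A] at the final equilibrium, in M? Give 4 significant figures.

[A]_eq = 0.4033 M

Q₀ = 1.1658e+04 vs Keq = 0.101 ⇒ Q>K, reverse
Step 1:
                  M         C         A
  I         0.05104     1.068     1.359
  C           1.052   -0.7013   -0.3507
  E           1.103    0.3667     1.008
  solve Keq expr → x = -0.3507; check Q = 0.101
Then change container volume by factor 2 (V_new/V_old).
Step 2:
                  M         C         A
  I          0.5515    0.1833    0.5042
  C               0         0         0
  E          0.5515    0.1833    0.5042
  solve Keq expr → x = 0; check Q = 0.101
Then change container volume by factor 1.25 (V_new/V_old).
Step 3:
                  M         C         A
  I          0.4412    0.1467    0.4033
  C               0         0         0
  E          0.4412    0.1467    0.4033
  solve Keq expr → x = 0; check Q = 0.101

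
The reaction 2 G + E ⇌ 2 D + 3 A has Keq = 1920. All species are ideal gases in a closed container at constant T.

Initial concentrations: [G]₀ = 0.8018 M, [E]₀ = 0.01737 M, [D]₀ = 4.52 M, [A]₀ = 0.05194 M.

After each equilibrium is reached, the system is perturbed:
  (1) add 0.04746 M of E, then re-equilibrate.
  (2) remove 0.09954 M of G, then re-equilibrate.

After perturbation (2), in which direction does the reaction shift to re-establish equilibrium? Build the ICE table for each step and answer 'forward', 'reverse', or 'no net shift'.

Q₀ = 0.2564 vs Keq = 1920 ⇒ Q<K, forward
Step 1:
                   G          E          D          A
  I           0.8018    0.01737       4.52    0.05194
  C          -0.0347   -0.01735     0.0347    0.05205
  E           0.7671 2.0647e-05      4.555      0.104
  solve Keq expr → x = 0.01735; check Q = 1920
Then add 0.04746 M of E.
Step 2:
                   G          E          D          A
  I           0.7671    0.04748      4.555      0.104
  C         -0.09423   -0.04711    0.09423     0.1413
  E           0.6729 3.6710e-04      4.649     0.2453
  solve Keq expr → x = 0.04711; check Q = 1920
Then remove 0.09954 M of G.
Step 3:
                   G          E          D          A
  I           0.5733 3.6710e-04      4.649     0.2453
  C       2.7098e-04 1.3549e-04 -2.7098e-04 -4.0647e-04
  E           0.5736 5.0259e-04      4.649     0.2449
  solve Keq expr → x = -1.3549e-04; check Q = 1920

Direction: reverse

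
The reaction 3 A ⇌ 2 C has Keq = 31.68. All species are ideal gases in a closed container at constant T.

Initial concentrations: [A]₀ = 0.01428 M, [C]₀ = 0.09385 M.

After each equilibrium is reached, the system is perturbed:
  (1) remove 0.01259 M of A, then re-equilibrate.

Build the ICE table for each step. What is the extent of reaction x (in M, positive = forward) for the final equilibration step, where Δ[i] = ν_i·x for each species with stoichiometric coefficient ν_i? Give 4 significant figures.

x = -0.00311 M

Q₀ = 3025 vs Keq = 31.68 ⇒ Q>K, reverse
Step 1:
                    A           C
  I           0.01428     0.09385
  C           0.03847    -0.02565
  E           0.05275      0.0682
  solve Keq expr → x = -0.01282; check Q = 31.68
Then remove 0.01259 M of A.
Step 2:
                    A           C
  I           0.04016      0.0682
  C          0.009331   -0.006221
  E            0.0495     0.06198
  solve Keq expr → x = -0.00311; check Q = 31.68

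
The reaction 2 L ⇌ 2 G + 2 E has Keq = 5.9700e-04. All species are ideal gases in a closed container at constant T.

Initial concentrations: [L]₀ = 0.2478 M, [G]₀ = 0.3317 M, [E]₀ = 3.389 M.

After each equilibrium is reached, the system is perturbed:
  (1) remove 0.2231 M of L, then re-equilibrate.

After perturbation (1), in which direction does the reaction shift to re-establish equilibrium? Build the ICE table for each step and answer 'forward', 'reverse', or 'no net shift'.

Direction: reverse

Q₀ = 20.58 vs Keq = 5.9700e-04 ⇒ Q>K, reverse
Step 1:
                    L           G           E
  init         0.2478      0.3317       3.389
  Δ            0.3271     -0.3271     -0.3271
  eq           0.5749    0.004588       3.062
  solve Keq expr → x = -0.1636; check Q = 5.9700e-04
Then remove 0.2231 M of L.
Step 2:
                    L           G           E
  init         0.3518    0.004588       3.062
  Δ          0.001765   -0.001765   -0.001765
  eq           0.3536    0.002823        3.06
  solve Keq expr → x = -8.8230e-04; check Q = 5.9700e-04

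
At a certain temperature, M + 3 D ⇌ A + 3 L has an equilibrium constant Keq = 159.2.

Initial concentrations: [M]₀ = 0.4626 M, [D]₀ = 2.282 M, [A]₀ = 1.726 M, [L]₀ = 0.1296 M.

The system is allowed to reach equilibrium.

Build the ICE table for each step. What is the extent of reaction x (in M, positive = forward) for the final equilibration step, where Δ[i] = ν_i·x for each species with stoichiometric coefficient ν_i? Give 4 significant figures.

x = 0.4256 M

Q₀ = 6.8344e-04 vs Keq = 159.2 ⇒ Q<K, forward
Step 1:
                    M           D           A           L
  I            0.4626       2.282       1.726      0.1296
  C           -0.4256      -1.277      0.4256       1.277
  E           0.03701       1.005       2.152       1.406
  solve Keq expr → x = 0.4256; check Q = 159.2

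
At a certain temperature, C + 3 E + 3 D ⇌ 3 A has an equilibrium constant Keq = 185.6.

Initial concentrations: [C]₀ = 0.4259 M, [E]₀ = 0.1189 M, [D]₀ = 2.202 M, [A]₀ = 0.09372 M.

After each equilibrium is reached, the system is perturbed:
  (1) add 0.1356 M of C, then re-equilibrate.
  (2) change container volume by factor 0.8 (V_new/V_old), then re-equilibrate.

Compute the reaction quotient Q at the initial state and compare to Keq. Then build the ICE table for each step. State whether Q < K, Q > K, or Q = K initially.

Q₀ = 0.1077 vs Keq = 185.6 ⇒ Q<K, forward
Step 1:
                  C         E         D         A
  Initial    0.4259    0.1189     2.202   0.09372
  Change    -0.0324   -0.0972   -0.0972    0.0972
  Equil      0.3935    0.0217     2.105    0.1909
  solve Keq expr → x = 0.0324; check Q = 185.6
Then add 0.1356 M of C.
Step 2:
                  C         E         D         A
  Initial    0.5291    0.0217     2.105    0.1909
  Change  -6.0884e-04 -0.001827 -0.001827  0.001827
  Equil      0.5285   0.01987     2.103    0.1927
  solve Keq expr → x = 6.0884e-04; check Q = 185.6
Then change container volume by factor 0.8 (V_new/V_old).
Step 3:
                  C         E         D         A
  Initial    0.6606   0.02484     2.629    0.2409
  Change  -0.001961 -0.005882 -0.005882  0.005882
  Equil      0.6587   0.01896     2.623    0.2468
  solve Keq expr → x = 0.001961; check Q = 185.6

Q₀ = 0.1077; Q < K (proceeds forward)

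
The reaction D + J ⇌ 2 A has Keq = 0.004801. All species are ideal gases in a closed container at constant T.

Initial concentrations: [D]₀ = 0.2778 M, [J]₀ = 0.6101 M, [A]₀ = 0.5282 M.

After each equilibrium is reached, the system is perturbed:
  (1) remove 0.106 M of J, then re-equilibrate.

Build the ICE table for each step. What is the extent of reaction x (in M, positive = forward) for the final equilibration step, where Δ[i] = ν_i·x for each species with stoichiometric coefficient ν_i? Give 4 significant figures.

x = -0.001431 M

Q₀ = 1.646 vs Keq = 0.004801 ⇒ Q>K, reverse
Step 1:
                    D           J           A
  Initial      0.2778      0.6101      0.5282
  Change       0.2411      0.2411     -0.4822
  Equil        0.5189      0.8512     0.04605
  solve Keq expr → x = -0.2411; check Q = 0.004801
Then remove 0.106 M of J.
Step 2:
                    D           J           A
  Initial      0.5189      0.7452     0.04605
  Change     0.001431    0.001431   -0.002862
  Equil        0.5203      0.7466     0.04319
  solve Keq expr → x = -0.001431; check Q = 0.004801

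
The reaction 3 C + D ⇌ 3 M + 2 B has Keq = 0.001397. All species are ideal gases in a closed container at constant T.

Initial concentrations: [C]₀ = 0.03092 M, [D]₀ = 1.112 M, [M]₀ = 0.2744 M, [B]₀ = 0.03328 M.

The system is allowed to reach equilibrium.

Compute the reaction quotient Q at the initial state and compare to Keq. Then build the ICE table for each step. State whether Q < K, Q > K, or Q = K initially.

Q₀ = 0.6961; Q > K (proceeds reverse)

Q₀ = 0.6961 vs Keq = 0.001397 ⇒ Q>K, reverse
Step 1:
                   C          D          M          B
  I          0.03092      1.112     0.2744    0.03328
  C          0.04002    0.01334   -0.04002   -0.02668
  E          0.07094      1.125     0.2344   0.006602
  solve Keq expr → x = -0.01334; check Q = 0.001397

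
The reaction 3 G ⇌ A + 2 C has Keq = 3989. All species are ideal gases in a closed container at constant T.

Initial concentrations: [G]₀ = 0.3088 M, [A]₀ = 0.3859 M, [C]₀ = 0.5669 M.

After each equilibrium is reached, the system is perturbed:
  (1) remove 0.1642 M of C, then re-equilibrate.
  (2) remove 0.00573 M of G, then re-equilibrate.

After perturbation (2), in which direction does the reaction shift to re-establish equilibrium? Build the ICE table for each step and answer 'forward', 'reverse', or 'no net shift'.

Q₀ = 4.212 vs Keq = 3989 ⇒ Q<K, forward
Step 1:
                  G         A         C
  I          0.3088    0.3859    0.5669
  C         -0.2683   0.08944    0.1789
  E         0.04047    0.4753    0.7458
  solve Keq expr → x = 0.08944; check Q = 3989
Then remove 0.1642 M of C.
Step 2:
                  G         A         C
  I         0.04047    0.4753    0.5816
  C       -0.005978  0.001993  0.003985
  E         0.03449    0.4773    0.5856
  solve Keq expr → x = 0.001993; check Q = 3989
Then remove 0.00573 M of G.
Step 3:
                  G         A         C
  I         0.02876    0.4773    0.5856
  C         0.00554 -0.001847 -0.003694
  E          0.0343    0.4755    0.5819
  solve Keq expr → x = -0.001847; check Q = 3989

Direction: reverse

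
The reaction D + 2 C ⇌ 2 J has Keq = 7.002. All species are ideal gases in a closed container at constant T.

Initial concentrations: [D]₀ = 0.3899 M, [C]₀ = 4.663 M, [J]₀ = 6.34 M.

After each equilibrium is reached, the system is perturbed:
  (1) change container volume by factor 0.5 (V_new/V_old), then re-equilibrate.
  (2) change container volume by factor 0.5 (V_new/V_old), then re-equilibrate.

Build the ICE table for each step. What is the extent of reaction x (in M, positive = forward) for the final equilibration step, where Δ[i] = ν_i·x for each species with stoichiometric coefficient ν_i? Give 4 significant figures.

Q₀ = 4.741 vs Keq = 7.002 ⇒ Q<K, forward
Step 1:
                   D          C          J
  I           0.3899      4.663       6.34
  C         -0.08849     -0.177      0.177
  E           0.3014      4.486      6.517
  solve Keq expr → x = 0.08849; check Q = 7.002
Then change container volume by factor 0.5 (V_new/V_old).
Step 2:
                   D          C          J
  I           0.6028      8.972      13.03
  C          -0.2409    -0.4818     0.4818
  E           0.3619       8.49      13.52
  solve Keq expr → x = 0.2409; check Q = 7.002
Then change container volume by factor 0.5 (V_new/V_old).
Step 3:
                   D          C          J
  I           0.7238      16.98      27.03
  C          -0.3151    -0.6302     0.6302
  E           0.4088      16.35      27.66
  solve Keq expr → x = 0.3151; check Q = 7.002

x = 0.3151 M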